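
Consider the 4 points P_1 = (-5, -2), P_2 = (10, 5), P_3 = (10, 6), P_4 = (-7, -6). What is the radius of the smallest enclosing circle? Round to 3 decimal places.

A smallest enclosing disk is always determined by at most three of the input points on its boundary.
The farthest pair is P_3–P_4 with squared distance 433. The circle on this segment as diameter has centre (1.5, 0) and r² = 433/4 = 108.25.
Check P_1: distance² to centre = 46.25 ≤ 108.25, so it lies inside.
All remaining points lie in this disk, and no smaller disk contains both endpoints, so this is the minimum enclosing circle.
r = √(108.25) ≈ 10.404.

10.404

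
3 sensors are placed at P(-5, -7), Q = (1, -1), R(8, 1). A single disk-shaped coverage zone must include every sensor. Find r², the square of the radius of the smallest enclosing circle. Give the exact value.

58.25

Side lengths²: PQ² = 72, PR² = 233, QR² = 53.
Since PR² = 233 ≥ 72 + 53 = 125, the angle opposite PR is not acute, so the smallest enclosing circle has PR as diameter.
Centre = midpoint of PR = (1.5, -3), r² = 233/4 = 58.25.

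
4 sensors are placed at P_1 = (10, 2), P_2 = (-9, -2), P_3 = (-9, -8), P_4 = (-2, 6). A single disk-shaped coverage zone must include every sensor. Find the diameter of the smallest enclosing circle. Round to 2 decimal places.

A smallest enclosing disk is always determined by at most three of the input points on its boundary.
The farthest pair is P_1–P_3 with squared distance 461. The circle on this segment as diameter has centre (0.5, -3) and r² = 461/4 = 115.25.
Check P_2: distance² to centre = 91.25 ≤ 115.25, so it lies inside.
All remaining points lie in this disk, and no smaller disk contains both endpoints, so this is the minimum enclosing circle.
Diameter = 2r = 2√(115.25) ≈ 21.47.

21.47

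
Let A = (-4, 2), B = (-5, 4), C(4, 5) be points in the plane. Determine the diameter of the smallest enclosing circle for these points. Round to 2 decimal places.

Side lengths²: AB² = 5, AC² = 73, BC² = 82.
Since BC² = 82 ≥ 73 + 5 = 78, the angle opposite BC is not acute, so the smallest enclosing circle has BC as diameter.
Centre = midpoint of BC = (-0.5, 4.5), r² = 82/4 = 20.5.
Diameter = 2r = 2√(20.5) ≈ 9.06.

9.06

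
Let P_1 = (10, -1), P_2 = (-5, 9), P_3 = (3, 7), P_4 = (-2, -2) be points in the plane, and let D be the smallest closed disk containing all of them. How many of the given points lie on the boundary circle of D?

2

A smallest enclosing disk is always determined by at most three of the input points on its boundary.
The farthest pair is P_1–P_2 with squared distance 325. The circle on this segment as diameter has centre (2.5, 4) and r² = 325/4 = 81.25.
Check P_3: distance² to centre = 9.25 ≤ 81.25, so it lies inside.
All remaining points lie in this disk, and no smaller disk contains both endpoints, so this is the minimum enclosing circle.
The points at distance exactly r from the centre are P_1, P_2 — 2 points.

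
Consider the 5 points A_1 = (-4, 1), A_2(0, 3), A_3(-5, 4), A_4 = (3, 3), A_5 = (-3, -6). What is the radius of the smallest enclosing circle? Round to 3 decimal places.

The minimum enclosing circle is determined by three boundary points: A_3, A_4, A_5.
Their circumcentre is (-1.5, -0.5) with r² = 32.5.
The farthest remaining point A_2 is at distance² 14.5 ≤ 32.5.
r = √(32.5) ≈ 5.701.

5.701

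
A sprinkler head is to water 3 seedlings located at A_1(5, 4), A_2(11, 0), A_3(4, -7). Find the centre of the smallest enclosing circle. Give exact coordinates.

Side lengths²: A_1A_2² = 52, A_1A_3² = 122, A_2A_3² = 98.
Since A_1A_3² = 122 < 98 + 52 = 150, the triangle is acute, so the smallest enclosing circle is the circumcircle.
Circumcentre = (5.6, -1.6), r² = 31.72.
Centre = (5.6, -1.6).

(5.6, -1.6)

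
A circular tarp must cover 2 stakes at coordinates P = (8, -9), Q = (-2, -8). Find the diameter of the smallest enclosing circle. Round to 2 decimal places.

10.05

The smallest circle enclosing two points has them as diameter endpoints.
Centre = midpoint = (3, -8.5); r² = |PQ|²/4 = 101/4 = 25.25.
Diameter = 2r = 2√(25.25) ≈ 10.05.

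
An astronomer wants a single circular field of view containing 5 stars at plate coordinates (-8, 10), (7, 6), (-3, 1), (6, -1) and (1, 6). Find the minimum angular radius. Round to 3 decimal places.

The farthest pair is (-8, 10)–(6, -1) with squared distance 317. The circle on this segment as diameter has centre (-1, 4.5) and r² = 317/4 = 79.25.
Check (7, 6): distance² to centre = 66.25 ≤ 79.25, so it lies inside.
All remaining points lie in this disk, and no smaller disk contains both endpoints, so this is the minimum enclosing circle.
r = √(79.25) ≈ 8.902.

8.902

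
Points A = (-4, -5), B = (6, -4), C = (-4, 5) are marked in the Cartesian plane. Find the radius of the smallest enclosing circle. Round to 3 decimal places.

6.760

Side lengths²: AB² = 101, AC² = 100, BC² = 181.
Since BC² = 181 < 101 + 100 = 201, the triangle is acute, so the smallest enclosing circle is the circumcircle.
Circumcentre = (0.55, 0), r² = 45.7025.
r = √(45.7025) ≈ 6.760.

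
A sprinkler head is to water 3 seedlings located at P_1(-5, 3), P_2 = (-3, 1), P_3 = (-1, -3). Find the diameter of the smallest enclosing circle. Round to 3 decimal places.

7.211

Side lengths²: P_1P_2² = 8, P_1P_3² = 52, P_2P_3² = 20.
Since P_1P_3² = 52 ≥ 20 + 8 = 28, the angle opposite P_1P_3 is not acute, so the smallest enclosing circle has P_1P_3 as diameter.
Centre = midpoint of P_1P_3 = (-3, 0), r² = 52/4 = 13.
Diameter = 2r = 2√13 ≈ 7.211.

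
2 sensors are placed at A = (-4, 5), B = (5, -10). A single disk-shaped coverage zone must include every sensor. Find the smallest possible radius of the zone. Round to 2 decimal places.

8.75

The smallest circle enclosing two points has them as diameter endpoints.
Centre = midpoint = (0.5, -2.5); r² = |AB|²/4 = 306/4 = 76.5.
r = √(76.5) ≈ 8.75.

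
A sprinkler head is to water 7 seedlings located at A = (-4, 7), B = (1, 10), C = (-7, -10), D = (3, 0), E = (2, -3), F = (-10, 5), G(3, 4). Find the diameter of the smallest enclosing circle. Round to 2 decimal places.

By Welzl's lemma the MEC is supported by two points (diametrically opposite) or three points (on a circumcircle).
The farthest pair is B–C with squared distance 464. The circle on this segment as diameter has centre (-3, 0) and r² = 464/4 = 116.
Check A: distance² to centre = 50 ≤ 116, so it lies inside.
All remaining points lie in this disk, and no smaller disk contains both endpoints, so this is the minimum enclosing circle.
Diameter = 2r = 2√116 ≈ 21.54.

21.54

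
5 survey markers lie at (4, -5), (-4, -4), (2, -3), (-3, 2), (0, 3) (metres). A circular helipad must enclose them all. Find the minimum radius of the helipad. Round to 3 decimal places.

The minimum enclosing circle of a finite set is fixed by two of the points (as a diameter) or three (as a circumcircle).
The minimum enclosing circle is determined by three boundary points: (4, -5), (-4, -4), (-3, 2).
Their circumcentre is (5/14, -23/14) with r² = 2405/98.
The farthest remaining point (0, 3) is at distance² 2125/98 ≤ 2405/98.
r = √(2405/98) ≈ 4.954.

4.954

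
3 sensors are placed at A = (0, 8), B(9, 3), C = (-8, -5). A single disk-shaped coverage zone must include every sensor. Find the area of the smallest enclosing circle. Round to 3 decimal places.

Side lengths²: AB² = 106, AC² = 233, BC² = 353.
Since BC² = 353 ≥ 233 + 106 = 339, the angle opposite BC is not acute, so the smallest enclosing circle has BC as diameter.
Centre = midpoint of BC = (0.5, -1), r² = 353/4 = 88.25.
Area = π·r² = π·88.25 ≈ 277.246.

277.246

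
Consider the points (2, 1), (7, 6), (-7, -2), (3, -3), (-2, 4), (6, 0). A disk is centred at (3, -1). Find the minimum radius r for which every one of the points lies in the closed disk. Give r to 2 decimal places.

The required radius is the distance from (3, -1) to the farthest point.
Squared distances: 5, 65, 101, 4, 50, 10.
Maximum is 101, attained at (-7, -2).
r = √101 ≈ 10.05.

10.05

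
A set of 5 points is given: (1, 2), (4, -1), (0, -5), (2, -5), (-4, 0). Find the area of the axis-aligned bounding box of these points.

x ranges over [-4, 4], width 8.
y ranges over [-5, 2], height 7.
Area = 8 × 7 = 56.

56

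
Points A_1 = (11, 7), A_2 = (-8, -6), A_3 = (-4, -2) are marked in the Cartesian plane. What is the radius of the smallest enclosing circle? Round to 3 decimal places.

11.511

Side lengths²: A_1A_2² = 530, A_1A_3² = 306, A_2A_3² = 32.
Since A_1A_2² = 530 ≥ 306 + 32 = 338, the angle opposite A_1A_2 is not acute, so the smallest enclosing circle has A_1A_2 as diameter.
Centre = midpoint of A_1A_2 = (1.5, 0.5), r² = 530/4 = 132.5.
r = √(132.5) ≈ 11.511.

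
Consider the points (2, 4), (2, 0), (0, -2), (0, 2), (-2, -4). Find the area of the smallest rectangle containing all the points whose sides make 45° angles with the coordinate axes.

24

In coordinates u = x + y, v = x − y the rectangle is axis-aligned; the map (x,y)→(u,v) scales areas by 2.
u-values: 6, 2, -2, 2, -6; range = 6 − (-6) = 12.
v-values: -2, 2, 2, -2, 2; range = 2 − (-2) = 4.
Area = (12 × 4) / 2 = 24.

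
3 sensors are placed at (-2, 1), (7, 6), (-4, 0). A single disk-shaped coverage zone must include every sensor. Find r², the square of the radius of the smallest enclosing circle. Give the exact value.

39.25

Call the three points A, B, C in the order given.
Side lengths²: AB² = 106, AC² = 5, BC² = 157.
Since BC² = 157 ≥ 106 + 5 = 111, the angle opposite BC is not acute, so the smallest enclosing circle has BC as diameter.
Centre = midpoint of BC = (1.5, 3), r² = 157/4 = 39.25.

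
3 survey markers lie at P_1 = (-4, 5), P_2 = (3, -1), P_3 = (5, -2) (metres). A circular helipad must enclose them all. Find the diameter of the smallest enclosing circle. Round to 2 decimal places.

11.40

Side lengths²: P_1P_2² = 85, P_1P_3² = 130, P_2P_3² = 5.
Since P_1P_3² = 130 ≥ 85 + 5 = 90, the angle opposite P_1P_3 is not acute, so the smallest enclosing circle has P_1P_3 as diameter.
Centre = midpoint of P_1P_3 = (0.5, 1.5), r² = 130/4 = 32.5.
Diameter = 2r = 2√(32.5) ≈ 11.40.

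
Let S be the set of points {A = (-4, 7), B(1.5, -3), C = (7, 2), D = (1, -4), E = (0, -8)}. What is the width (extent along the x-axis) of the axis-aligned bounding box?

11

max x = 7, min x = -4, so width = 11.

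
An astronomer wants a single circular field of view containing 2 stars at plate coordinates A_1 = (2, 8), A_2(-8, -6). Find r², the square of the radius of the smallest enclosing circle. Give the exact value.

74

The smallest circle enclosing two points has them as diameter endpoints.
Centre = midpoint = (-3, 1); r² = |A_1A_2|²/4 = 296/4 = 74.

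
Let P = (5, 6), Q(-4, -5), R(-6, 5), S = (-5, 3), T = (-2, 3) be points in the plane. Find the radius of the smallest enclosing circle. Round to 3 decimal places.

7.147

The minimum enclosing circle is determined by three boundary points: P, Q, R.
Their circumcentre is (-5/56, 55/56) with r² = 80093/1568.
The farthest remaining point S is at distance² 44197/1568 ≤ 80093/1568.
r = √(80093/1568) ≈ 7.147.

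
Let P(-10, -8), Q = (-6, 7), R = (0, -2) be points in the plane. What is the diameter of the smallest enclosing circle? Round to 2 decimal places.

15.54

Side lengths²: PQ² = 241, PR² = 136, QR² = 117.
Since PQ² = 241 < 136 + 117 = 253, the triangle is acute, so the smallest enclosing circle is the circumcircle.
Circumcentre = (-107/14, -25/42), r² = 53261/882.
Diameter = 2r = 2√(53261/882) ≈ 15.54.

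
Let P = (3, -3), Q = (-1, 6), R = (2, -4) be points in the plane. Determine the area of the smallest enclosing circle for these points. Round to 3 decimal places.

Side lengths²: PQ² = 97, PR² = 2, QR² = 109.
Since QR² = 109 ≥ 97 + 2 = 99, the angle opposite QR is not acute, so the smallest enclosing circle has QR as diameter.
Centre = midpoint of QR = (0.5, 1), r² = 109/4 = 27.25.
Area = π·r² = π·27.25 ≈ 85.608.

85.608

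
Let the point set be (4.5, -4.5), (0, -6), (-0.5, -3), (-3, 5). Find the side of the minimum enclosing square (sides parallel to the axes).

The bounding box has width 7.5 and height 11.
An axis-aligned square enclosing the set must have side ≥ max(width, height).
So the minimum side is max(7.5, 11) = 11.

11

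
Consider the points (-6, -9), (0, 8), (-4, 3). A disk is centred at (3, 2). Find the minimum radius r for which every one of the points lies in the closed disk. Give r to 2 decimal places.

The required radius is the distance from (3, 2) to the farthest point.
Squared distances: 202, 45, 50.
Maximum is 202, attained at (-6, -9).
r = √202 ≈ 14.21.

14.21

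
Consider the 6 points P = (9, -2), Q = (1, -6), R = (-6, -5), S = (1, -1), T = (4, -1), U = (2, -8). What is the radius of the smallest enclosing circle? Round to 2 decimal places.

By Welzl's lemma the MEC is supported by two points (diametrically opposite) or three points (on a circumcircle).
The farthest pair is P–R with squared distance 234. The circle on this segment as diameter has centre (1.5, -3.5) and r² = 234/4 = 58.5.
Check Q: distance² to centre = 6.5 ≤ 58.5, so it lies inside.
All remaining points lie in this disk, and no smaller disk contains both endpoints, so this is the minimum enclosing circle.
r = √(58.5) ≈ 7.65.

7.65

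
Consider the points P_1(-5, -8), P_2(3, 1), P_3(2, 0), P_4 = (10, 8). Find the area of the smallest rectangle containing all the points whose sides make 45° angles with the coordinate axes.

In coordinates u = x + y, v = x − y the rectangle is axis-aligned; the map (x,y)→(u,v) scales areas by 2.
u-values: -13, 4, 2, 18; range = 18 − (-13) = 31.
v-values: 3, 2, 2, 2; range = 3 − 2 = 1.
Area = (31 × 1) / 2 = 15.5.

15.5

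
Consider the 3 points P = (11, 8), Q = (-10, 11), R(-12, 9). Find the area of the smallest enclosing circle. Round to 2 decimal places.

416.26

Side lengths²: PQ² = 450, PR² = 530, QR² = 8.
Since PR² = 530 ≥ 450 + 8 = 458, the angle opposite PR is not acute, so the smallest enclosing circle has PR as diameter.
Centre = midpoint of PR = (-0.5, 8.5), r² = 530/4 = 132.5.
Area = π·r² = π·132.5 ≈ 416.26.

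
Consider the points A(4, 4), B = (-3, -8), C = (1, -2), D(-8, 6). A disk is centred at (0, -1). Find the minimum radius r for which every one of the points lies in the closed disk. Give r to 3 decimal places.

The required radius is the distance from (0, -1) to the farthest point.
Squared distances: 41, 58, 2, 113.
Maximum is 113, attained at D.
r = √113 ≈ 10.630.

10.630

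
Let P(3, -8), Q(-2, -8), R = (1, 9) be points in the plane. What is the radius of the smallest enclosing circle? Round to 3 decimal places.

Side lengths²: PQ² = 25, PR² = 293, QR² = 298.
Since QR² = 298 < 293 + 25 = 318, the triangle is acute, so the smallest enclosing circle is the circumcircle.
Circumcentre = (0.5, 11/34), r² = 43657/578.
r = √(43657/578) ≈ 8.691.

8.691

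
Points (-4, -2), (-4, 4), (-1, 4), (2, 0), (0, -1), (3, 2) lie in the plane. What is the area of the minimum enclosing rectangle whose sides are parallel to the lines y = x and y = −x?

In coordinates u = x + y, v = x − y the rectangle is axis-aligned; the map (x,y)→(u,v) scales areas by 2.
u-values: -6, 0, 3, 2, -1, 5; range = 5 − (-6) = 11.
v-values: -2, -8, -5, 2, 1, 1; range = 2 − (-8) = 10.
Area = (11 × 10) / 2 = 55.

55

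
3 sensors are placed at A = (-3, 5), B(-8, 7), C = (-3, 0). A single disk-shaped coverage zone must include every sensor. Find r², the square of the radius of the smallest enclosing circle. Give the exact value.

18.5

Side lengths²: AB² = 29, AC² = 25, BC² = 74.
Since BC² = 74 ≥ 29 + 25 = 54, the angle opposite BC is not acute, so the smallest enclosing circle has BC as diameter.
Centre = midpoint of BC = (-5.5, 3.5), r² = 74/4 = 18.5.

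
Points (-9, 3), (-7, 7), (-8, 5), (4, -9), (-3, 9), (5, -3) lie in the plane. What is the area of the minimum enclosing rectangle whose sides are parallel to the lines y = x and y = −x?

In coordinates u = x + y, v = x − y the rectangle is axis-aligned; the map (x,y)→(u,v) scales areas by 2.
u-values: -6, 0, -3, -5, 6, 2; range = 6 − (-6) = 12.
v-values: -12, -14, -13, 13, -12, 8; range = 13 − (-14) = 27.
Area = (12 × 27) / 2 = 162.

162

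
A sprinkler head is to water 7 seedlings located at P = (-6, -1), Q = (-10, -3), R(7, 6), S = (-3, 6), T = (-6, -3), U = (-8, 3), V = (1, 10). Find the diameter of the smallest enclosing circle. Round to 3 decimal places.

The farthest pair is Q–R with squared distance 370. The circle on this segment as diameter has centre (-1.5, 1.5) and r² = 370/4 = 92.5.
Check P: distance² to centre = 26.5 ≤ 92.5, so it lies inside.
All remaining points lie in this disk, and no smaller disk contains both endpoints, so this is the minimum enclosing circle.
Diameter = 2r = 2√(92.5) ≈ 19.235.

19.235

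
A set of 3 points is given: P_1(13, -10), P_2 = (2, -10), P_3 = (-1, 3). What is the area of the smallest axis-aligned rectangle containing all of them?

x ranges over [-1, 13], width 14.
y ranges over [-10, 3], height 13.
Area = 14 × 13 = 182.

182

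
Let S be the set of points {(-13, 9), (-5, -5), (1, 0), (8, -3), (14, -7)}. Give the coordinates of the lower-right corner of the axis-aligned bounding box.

x-range [-13, 14], y-range [-7, 9].
The lower-right corner is (14, -7).

(14, -7)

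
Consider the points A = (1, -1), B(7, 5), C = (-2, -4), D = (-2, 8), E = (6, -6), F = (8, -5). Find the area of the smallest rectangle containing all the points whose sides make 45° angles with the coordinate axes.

207

In coordinates u = x + y, v = x − y the rectangle is axis-aligned; the map (x,y)→(u,v) scales areas by 2.
u-values: 0, 12, -6, 6, 0, 3; range = 12 − (-6) = 18.
v-values: 2, 2, 2, -10, 12, 13; range = 13 − (-10) = 23.
Area = (18 × 23) / 2 = 207.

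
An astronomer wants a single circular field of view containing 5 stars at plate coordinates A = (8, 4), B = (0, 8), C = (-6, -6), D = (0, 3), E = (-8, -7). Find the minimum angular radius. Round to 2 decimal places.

By Welzl's lemma the MEC is supported by two points (diametrically opposite) or three points (on a circumcircle).
The farthest pair is A–E with squared distance 377. The circle on this segment as diameter has centre (0, -1.5) and r² = 377/4 = 94.25.
Check B: distance² to centre = 90.25 ≤ 94.25, so it lies inside.
All remaining points lie in this disk, and no smaller disk contains both endpoints, so this is the minimum enclosing circle.
r = √(94.25) ≈ 9.71.

9.71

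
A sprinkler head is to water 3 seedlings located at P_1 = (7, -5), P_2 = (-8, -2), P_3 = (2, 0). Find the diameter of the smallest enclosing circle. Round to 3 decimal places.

Side lengths²: P_1P_2² = 234, P_1P_3² = 50, P_2P_3² = 104.
Since P_1P_2² = 234 ≥ 104 + 50 = 154, the angle opposite P_1P_2 is not acute, so the smallest enclosing circle has P_1P_2 as diameter.
Centre = midpoint of P_1P_2 = (-0.5, -3.5), r² = 234/4 = 58.5.
Diameter = 2r = 2√(58.5) ≈ 15.297.

15.297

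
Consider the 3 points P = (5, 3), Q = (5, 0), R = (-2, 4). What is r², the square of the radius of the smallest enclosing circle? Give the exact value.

16.25

Side lengths²: PQ² = 9, PR² = 50, QR² = 65.
Since QR² = 65 ≥ 50 + 9 = 59, the angle opposite QR is not acute, so the smallest enclosing circle has QR as diameter.
Centre = midpoint of QR = (1.5, 2), r² = 65/4 = 16.25.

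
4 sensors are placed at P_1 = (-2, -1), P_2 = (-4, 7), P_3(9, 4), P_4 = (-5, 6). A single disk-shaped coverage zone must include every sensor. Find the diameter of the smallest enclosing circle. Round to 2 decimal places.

14.15

A smallest enclosing disk is always determined by at most three of the input points on its boundary.
The minimum enclosing circle is determined by three boundary points: P_1, P_3, P_4.
Their circumcentre is (91/46, 223/46) with r² = 52925/1058.
The farthest remaining point P_2 is at distance² 42713/1058 ≤ 52925/1058.
Diameter = 2r = 2√(52925/1058) ≈ 14.15.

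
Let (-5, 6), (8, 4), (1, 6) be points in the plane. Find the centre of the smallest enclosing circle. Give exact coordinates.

Call the three points A, B, C in the order given.
Side lengths²: AB² = 173, AC² = 36, BC² = 53.
Since AB² = 173 ≥ 53 + 36 = 89, the angle opposite AB is not acute, so the smallest enclosing circle has AB as diameter.
Centre = midpoint of AB = (1.5, 5), r² = 173/4 = 43.25.
Centre = (1.5, 5).

(1.5, 5)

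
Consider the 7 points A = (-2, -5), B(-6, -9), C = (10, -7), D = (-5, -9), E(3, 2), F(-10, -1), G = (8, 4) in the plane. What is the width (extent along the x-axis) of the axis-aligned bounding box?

20

max x = 10, min x = -10, so width = 20.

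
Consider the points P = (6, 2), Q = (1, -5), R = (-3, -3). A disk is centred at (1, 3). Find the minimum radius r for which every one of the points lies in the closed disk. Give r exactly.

8

The required radius is the distance from (1, 3) to the farthest point.
Squared distances: 26, 64, 52.
Maximum is 64, attained at Q.
r = √64 = 8.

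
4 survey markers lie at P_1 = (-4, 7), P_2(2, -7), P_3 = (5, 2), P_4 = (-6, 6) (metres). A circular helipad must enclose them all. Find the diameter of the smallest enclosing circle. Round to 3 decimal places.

The minimum enclosing circle of a finite set is fixed by two of the points (as a diameter) or three (as a circumcircle).
The minimum enclosing circle is determined by three boundary points: P_1, P_2, P_4.
Their circumcentre is (-55/34, -9/34) with r² = 33785/578.
The farthest remaining point P_3 is at distance² 28277/578 ≤ 33785/578.
Diameter = 2r = 2√(33785/578) ≈ 15.291.

15.291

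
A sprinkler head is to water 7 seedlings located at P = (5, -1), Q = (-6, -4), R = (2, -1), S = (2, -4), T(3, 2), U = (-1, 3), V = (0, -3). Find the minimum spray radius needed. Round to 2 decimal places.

By Welzl's lemma the MEC is supported by two points (diametrically opposite) or three points (on a circumcircle).
The farthest pair is P–Q with squared distance 130. The circle on this segment as diameter has centre (-0.5, -2.5) and r² = 130/4 = 32.5.
Check R: distance² to centre = 8.5 ≤ 32.5, so it lies inside.
All remaining points lie in this disk, and no smaller disk contains both endpoints, so this is the minimum enclosing circle.
r = √(32.5) ≈ 5.70.

5.70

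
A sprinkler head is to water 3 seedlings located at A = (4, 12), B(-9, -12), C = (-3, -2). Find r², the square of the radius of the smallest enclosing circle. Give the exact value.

Side lengths²: AB² = 745, AC² = 245, BC² = 136.
Since AB² = 745 ≥ 245 + 136 = 381, the angle opposite AB is not acute, so the smallest enclosing circle has AB as diameter.
Centre = midpoint of AB = (-2.5, 0), r² = 745/4 = 186.25.

186.25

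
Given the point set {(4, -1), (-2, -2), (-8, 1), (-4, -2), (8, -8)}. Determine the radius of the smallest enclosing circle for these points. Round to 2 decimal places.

A smallest enclosing disk is always determined by at most three of the input points on its boundary.
The farthest pair is (-8, 1)–(8, -8) with squared distance 337. The circle on this segment as diameter has centre (0, -3.5) and r² = 337/4 = 84.25.
Check (4, -1): distance² to centre = 22.25 ≤ 84.25, so it lies inside.
All remaining points lie in this disk, and no smaller disk contains both endpoints, so this is the minimum enclosing circle.
r = √(84.25) ≈ 9.18.

9.18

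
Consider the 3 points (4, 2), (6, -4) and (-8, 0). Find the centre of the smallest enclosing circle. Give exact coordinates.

Call the three points A, B, C in the order given.
Side lengths²: AB² = 40, AC² = 148, BC² = 212.
Since BC² = 212 ≥ 148 + 40 = 188, the angle opposite BC is not acute, so the smallest enclosing circle has BC as diameter.
Centre = midpoint of BC = (-1, -2), r² = 212/4 = 53.
Centre = (-1, -2).

(-1, -2)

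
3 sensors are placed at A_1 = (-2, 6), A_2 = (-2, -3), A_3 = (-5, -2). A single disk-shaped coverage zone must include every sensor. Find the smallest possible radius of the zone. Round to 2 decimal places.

4.50

Side lengths²: A_1A_2² = 81, A_1A_3² = 73, A_2A_3² = 10.
Since A_1A_2² = 81 < 73 + 10 = 83, the triangle is acute, so the smallest enclosing circle is the circumcircle.
Circumcentre = (-13/6, 1.5), r² = 365/18.
r = √(365/18) ≈ 4.50.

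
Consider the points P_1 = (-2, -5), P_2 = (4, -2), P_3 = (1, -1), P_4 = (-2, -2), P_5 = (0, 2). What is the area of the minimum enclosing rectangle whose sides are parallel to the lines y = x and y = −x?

In coordinates u = x + y, v = x − y the rectangle is axis-aligned; the map (x,y)→(u,v) scales areas by 2.
u-values: -7, 2, 0, -4, 2; range = 2 − (-7) = 9.
v-values: 3, 6, 2, 0, -2; range = 6 − (-2) = 8.
Area = (9 × 8) / 2 = 36.

36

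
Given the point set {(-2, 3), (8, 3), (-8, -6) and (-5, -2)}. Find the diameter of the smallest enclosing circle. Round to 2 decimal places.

18.36

The farthest pair is (8, 3)–(-8, -6) with squared distance 337. The circle on this segment as diameter has centre (0, -1.5) and r² = 337/4 = 84.25.
Check (-2, 3): distance² to centre = 24.25 ≤ 84.25, so it lies inside.
All remaining points lie in this disk, and no smaller disk contains both endpoints, so this is the minimum enclosing circle.
Diameter = 2r = 2√(84.25) ≈ 18.36.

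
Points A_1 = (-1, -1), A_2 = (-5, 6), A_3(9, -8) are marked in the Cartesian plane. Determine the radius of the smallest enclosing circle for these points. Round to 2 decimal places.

9.90

Side lengths²: A_1A_2² = 65, A_1A_3² = 149, A_2A_3² = 392.
Since A_2A_3² = 392 ≥ 149 + 65 = 214, the angle opposite A_2A_3 is not acute, so the smallest enclosing circle has A_2A_3 as diameter.
Centre = midpoint of A_2A_3 = (2, -1), r² = 392/4 = 98.
r = √98 ≈ 9.90.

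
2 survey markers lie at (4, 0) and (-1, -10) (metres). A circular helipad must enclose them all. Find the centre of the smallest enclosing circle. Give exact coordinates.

The smallest circle enclosing two points has them as diameter endpoints.
Centre = midpoint = (1.5, -5); r² = |(4, 0)−(-1, -10)|²/4 = 125/4 = 31.25.
Centre = (1.5, -5).

(1.5, -5)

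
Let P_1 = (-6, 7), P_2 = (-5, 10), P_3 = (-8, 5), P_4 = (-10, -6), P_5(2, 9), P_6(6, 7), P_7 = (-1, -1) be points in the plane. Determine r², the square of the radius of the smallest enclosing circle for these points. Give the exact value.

A smallest enclosing disk is always determined by at most three of the input points on its boundary.
The farthest pair is P_4–P_6 with squared distance 425. The circle on this segment as diameter has centre (-2, 0.5) and r² = 425/4 = 106.25.
Check P_1: distance² to centre = 58.25 ≤ 106.25, so it lies inside.
All remaining points lie in this disk, and no smaller disk contains both endpoints, so this is the minimum enclosing circle.

106.25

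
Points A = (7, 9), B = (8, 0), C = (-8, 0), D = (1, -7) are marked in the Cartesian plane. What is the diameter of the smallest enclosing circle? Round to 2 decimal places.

18.32

The minimum enclosing circle is determined by three boundary points: A, C, D.
Their circumcentre is (28/31, 67/31) with r² = 80665/961.
The farthest remaining point B is at distance² 52889/961 ≤ 80665/961.
Diameter = 2r = 2√(80665/961) ≈ 18.32.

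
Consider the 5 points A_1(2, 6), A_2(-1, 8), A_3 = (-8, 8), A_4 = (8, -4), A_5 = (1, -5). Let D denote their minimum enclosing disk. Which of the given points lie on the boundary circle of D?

The minimum enclosing circle of a finite set is fixed by two of the points (as a diameter) or three (as a circumcircle).
The farthest pair is A_3–A_4 with squared distance 400. The circle on this segment as diameter has centre (0, 2) and r² = 400/4 = 100.
Check A_1: distance² to centre = 20 ≤ 100, so it lies inside.
All remaining points lie in this disk, and no smaller disk contains both endpoints, so this is the minimum enclosing circle.
The points at distance exactly r from the centre are A_3, A_4 — 2 points.

A_3, A_4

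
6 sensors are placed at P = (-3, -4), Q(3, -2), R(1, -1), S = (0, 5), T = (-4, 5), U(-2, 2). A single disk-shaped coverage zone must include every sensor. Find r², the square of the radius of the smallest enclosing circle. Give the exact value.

The minimum enclosing circle is determined by three boundary points: P, Q, T.
Their circumcentre is (-1.25, 0.75) with r² = 25.625.
The farthest remaining point S is at distance² 19.625 ≤ 25.625.

25.625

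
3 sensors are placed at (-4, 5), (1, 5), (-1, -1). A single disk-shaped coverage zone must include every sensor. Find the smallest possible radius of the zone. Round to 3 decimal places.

Call the three points A, B, C in the order given.
Side lengths²: AB² = 25, AC² = 45, BC² = 40.
Since AC² = 45 < 40 + 25 = 65, the triangle is acute, so the smallest enclosing circle is the circumcircle.
Circumcentre = (-1.5, 2.5), r² = 12.5.
r = √(12.5) ≈ 3.536.

3.536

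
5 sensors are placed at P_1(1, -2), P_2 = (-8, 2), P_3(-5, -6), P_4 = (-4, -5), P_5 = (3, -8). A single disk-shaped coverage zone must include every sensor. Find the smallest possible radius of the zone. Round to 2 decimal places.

7.43

The farthest pair is P_2–P_5 with squared distance 221. The circle on this segment as diameter has centre (-2.5, -3) and r² = 221/4 = 55.25.
Check P_1: distance² to centre = 13.25 ≤ 55.25, so it lies inside.
All remaining points lie in this disk, and no smaller disk contains both endpoints, so this is the minimum enclosing circle.
r = √(55.25) ≈ 7.43.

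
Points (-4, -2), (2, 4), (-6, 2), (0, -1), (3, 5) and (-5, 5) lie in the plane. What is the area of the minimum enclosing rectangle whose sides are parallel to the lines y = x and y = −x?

77

In coordinates u = x + y, v = x − y the rectangle is axis-aligned; the map (x,y)→(u,v) scales areas by 2.
u-values: -6, 6, -4, -1, 8, 0; range = 8 − (-6) = 14.
v-values: -2, -2, -8, 1, -2, -10; range = 1 − (-10) = 11.
Area = (14 × 11) / 2 = 77.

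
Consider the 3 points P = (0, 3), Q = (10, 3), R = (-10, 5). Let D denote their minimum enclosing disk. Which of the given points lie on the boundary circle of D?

Side lengths²: PQ² = 100, PR² = 104, QR² = 404.
Since QR² = 404 ≥ 104 + 100 = 204, the angle opposite QR is not acute, so the smallest enclosing circle has QR as diameter.
Centre = midpoint of QR = (0, 4), r² = 404/4 = 101.
The points at distance exactly r from the centre are Q, R — 2 points.

Q, R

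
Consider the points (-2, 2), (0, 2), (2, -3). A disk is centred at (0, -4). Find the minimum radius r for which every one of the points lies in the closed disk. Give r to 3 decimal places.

6.325

The required radius is the distance from (0, -4) to the farthest point.
Squared distances: 40, 36, 5.
Maximum is 40, attained at (-2, 2).
r = √40 ≈ 6.325.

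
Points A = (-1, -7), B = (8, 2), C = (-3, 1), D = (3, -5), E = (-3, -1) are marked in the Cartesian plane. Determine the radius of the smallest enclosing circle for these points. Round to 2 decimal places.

By Welzl's lemma the MEC is supported by two points (diametrically opposite) or three points (on a circumcircle).
The minimum enclosing circle is determined by three boundary points: A, B, C.
Their circumcentre is (2.8, -1.8) with r² = 41.48.
The farthest remaining point E is at distance² 34.28 ≤ 41.48.
r = √(41.48) ≈ 6.44.

6.44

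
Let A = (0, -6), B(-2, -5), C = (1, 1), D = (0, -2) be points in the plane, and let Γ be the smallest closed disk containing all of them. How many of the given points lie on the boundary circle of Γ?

3

By Welzl's lemma the MEC is supported by two points (diametrically opposite) or three points (on a circumcircle).
The farthest pair is A–C with squared distance 50. The circle on this segment as diameter has centre (0.5, -2.5) and r² = 50/4 = 12.5.
Check B: distance² to centre = 12.5 ≤ 12.5, so it lies inside.
All remaining points lie in this disk, and no smaller disk contains both endpoints, so this is the minimum enclosing circle.
The points at distance exactly r from the centre are A, B, C — 3 points.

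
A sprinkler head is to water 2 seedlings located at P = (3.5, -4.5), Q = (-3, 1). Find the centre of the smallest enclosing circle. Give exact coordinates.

(0.25, -1.75)

The smallest circle enclosing two points has them as diameter endpoints.
Centre = midpoint = (0.25, -1.75); r² = |PQ|²/4 = 72.5/4 = 18.125.
Centre = (0.25, -1.75).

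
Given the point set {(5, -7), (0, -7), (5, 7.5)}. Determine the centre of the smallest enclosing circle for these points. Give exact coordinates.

(2.5, 0.25)

Call the three points A, B, C in the order given.
Side lengths²: AB² = 25, AC² = 210.25, BC² = 235.25.
Since BC² = 235.25 ≥ 210.25 + 25 = 235.25, the angle opposite BC is not acute, so the smallest enclosing circle has BC as diameter.
Centre = midpoint of BC = (2.5, 0.25), r² = 235.25/4 = 58.8125.
Centre = (2.5, 0.25).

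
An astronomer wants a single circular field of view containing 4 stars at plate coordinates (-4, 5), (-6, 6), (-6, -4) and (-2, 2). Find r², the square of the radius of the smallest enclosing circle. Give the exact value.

The minimum enclosing circle of a finite set is fixed by two of the points (as a diameter) or three (as a circumcircle).
The farthest pair is (-6, 6)–(-6, -4) with squared distance 100. The circle on this segment as diameter has centre (-6, 1) and r² = 100/4 = 25.
Check (-4, 5): distance² to centre = 20 ≤ 25, so it lies inside.
All remaining points lie in this disk, and no smaller disk contains both endpoints, so this is the minimum enclosing circle.

25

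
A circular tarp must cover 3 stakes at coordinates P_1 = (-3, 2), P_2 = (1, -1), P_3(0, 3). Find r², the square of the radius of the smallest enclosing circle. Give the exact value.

Side lengths²: P_1P_2² = 25, P_1P_3² = 10, P_2P_3² = 17.
Since P_1P_2² = 25 < 17 + 10 = 27, the triangle is acute, so the smallest enclosing circle is the circumcircle.
Circumcentre = (-23/26, 17/26), r² = 2125/338.

2125/338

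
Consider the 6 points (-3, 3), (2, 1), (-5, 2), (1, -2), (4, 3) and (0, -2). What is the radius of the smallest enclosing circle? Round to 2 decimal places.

4.53

The minimum enclosing circle of a finite set is fixed by two of the points (as a diameter) or three (as a circumcircle).
The minimum enclosing circle is determined by three boundary points: (-5, 2), (1, -2), (4, 3).
Their circumcentre is (-10/21, 16/7) with r² = 9061/441.
The farthest remaining point (0, -2) is at distance² 8200/441 ≤ 9061/441.
r = √(9061/441) ≈ 4.53.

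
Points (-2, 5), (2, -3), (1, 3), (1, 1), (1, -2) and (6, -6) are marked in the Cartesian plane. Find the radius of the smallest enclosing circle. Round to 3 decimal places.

6.801

The farthest pair is (-2, 5)–(6, -6) with squared distance 185. The circle on this segment as diameter has centre (2, -0.5) and r² = 185/4 = 46.25.
Check (2, -3): distance² to centre = 6.25 ≤ 46.25, so it lies inside.
All remaining points lie in this disk, and no smaller disk contains both endpoints, so this is the minimum enclosing circle.
r = √(46.25) ≈ 6.801.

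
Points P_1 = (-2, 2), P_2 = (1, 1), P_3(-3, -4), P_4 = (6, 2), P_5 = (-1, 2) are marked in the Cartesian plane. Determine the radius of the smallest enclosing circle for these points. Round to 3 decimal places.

The farthest pair is P_3–P_4 with squared distance 117. The circle on this segment as diameter has centre (1.5, -1) and r² = 117/4 = 29.25.
Check P_1: distance² to centre = 21.25 ≤ 29.25, so it lies inside.
All remaining points lie in this disk, and no smaller disk contains both endpoints, so this is the minimum enclosing circle.
r = √(29.25) ≈ 5.408.

5.408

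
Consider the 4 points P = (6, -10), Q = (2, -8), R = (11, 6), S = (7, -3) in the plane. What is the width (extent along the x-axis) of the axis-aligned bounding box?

max x = 11, min x = 2, so width = 9.

9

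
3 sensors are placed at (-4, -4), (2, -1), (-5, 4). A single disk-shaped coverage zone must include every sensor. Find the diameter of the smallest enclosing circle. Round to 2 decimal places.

9.12

Call the three points A, B, C in the order given.
Side lengths²: AB² = 45, AC² = 65, BC² = 74.
Since BC² = 74 < 65 + 45 = 110, the triangle is acute, so the smallest enclosing circle is the circumcircle.
Circumcentre = (-81/34, 9/34), r² = 12025/578.
Diameter = 2r = 2√(12025/578) ≈ 9.12.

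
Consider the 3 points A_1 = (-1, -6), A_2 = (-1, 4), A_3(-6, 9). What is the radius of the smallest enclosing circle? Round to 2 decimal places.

7.91

Side lengths²: A_1A_2² = 100, A_1A_3² = 250, A_2A_3² = 50.
Since A_1A_3² = 250 ≥ 100 + 50 = 150, the angle opposite A_1A_3 is not acute, so the smallest enclosing circle has A_1A_3 as diameter.
Centre = midpoint of A_1A_3 = (-3.5, 1.5), r² = 250/4 = 62.5.
r = √(62.5) ≈ 7.91.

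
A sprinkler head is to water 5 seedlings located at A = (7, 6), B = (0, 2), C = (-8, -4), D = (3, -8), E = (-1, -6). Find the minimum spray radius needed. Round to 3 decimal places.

A smallest enclosing disk is always determined by at most three of the input points on its boundary.
The minimum enclosing circle is determined by three boundary points: A, C, D.
Their circumcentre is (-5/34, 8/17) with r² = 94393/1156.
The farthest remaining point E is at distance² 49241/1156 ≤ 94393/1156.
r = √(94393/1156) ≈ 9.036.

9.036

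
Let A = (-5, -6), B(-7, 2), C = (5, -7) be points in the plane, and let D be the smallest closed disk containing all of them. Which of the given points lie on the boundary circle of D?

B, C

Side lengths²: AB² = 68, AC² = 101, BC² = 225.
Since BC² = 225 ≥ 101 + 68 = 169, the angle opposite BC is not acute, so the smallest enclosing circle has BC as diameter.
Centre = midpoint of BC = (-1, -2.5), r² = 225/4 = 56.25.
The points at distance exactly r from the centre are B, C — 2 points.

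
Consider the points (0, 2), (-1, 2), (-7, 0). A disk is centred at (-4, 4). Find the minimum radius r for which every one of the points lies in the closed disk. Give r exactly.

The required radius is the distance from (-4, 4) to the farthest point.
Squared distances: 20, 13, 25.
Maximum is 25, attained at (-7, 0).
r = √25 = 5.

5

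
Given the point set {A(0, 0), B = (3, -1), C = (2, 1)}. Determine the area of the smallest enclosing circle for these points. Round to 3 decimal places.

7.854

Side lengths²: AB² = 10, AC² = 5, BC² = 5.
Since AB² = 10 ≥ 5 + 5 = 10, the angle opposite AB is not acute, so the smallest enclosing circle has AB as diameter.
Centre = midpoint of AB = (1.5, -0.5), r² = 10/4 = 2.5.
Area = π·r² = π·2.5 ≈ 7.854.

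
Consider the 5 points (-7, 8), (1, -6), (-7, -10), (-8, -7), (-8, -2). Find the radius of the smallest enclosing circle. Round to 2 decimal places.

By Welzl's lemma the MEC is supported by two points (diametrically opposite) or three points (on a circumcircle).
The minimum enclosing circle is determined by three boundary points: (-7, 8), (1, -6), (-7, -10).
Their circumcentre is (-6.5, -1) with r² = 81.25.
The farthest remaining point (-8, -7) is at distance² 38.25 ≤ 81.25.
r = √(81.25) ≈ 9.01.

9.01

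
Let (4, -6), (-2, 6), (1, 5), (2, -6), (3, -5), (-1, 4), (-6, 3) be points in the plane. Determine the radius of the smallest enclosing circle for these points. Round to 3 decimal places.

The minimum enclosing circle of a finite set is fixed by two of the points (as a diameter) or three (as a circumcircle).
The minimum enclosing circle is determined by three boundary points: (4, -6), (-2, 6), (-6, 3).
Their circumcentre is (-2/11, -13/22) with r² = 22625/484.
The farthest remaining point (2, -6) is at distance² 16465/484 ≤ 22625/484.
r = √(22625/484) ≈ 6.837.

6.837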